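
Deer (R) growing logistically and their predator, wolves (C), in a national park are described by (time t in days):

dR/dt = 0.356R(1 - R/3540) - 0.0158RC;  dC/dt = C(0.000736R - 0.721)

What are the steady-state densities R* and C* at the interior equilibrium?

From dC/dt = 0 with C > 0: 0.000736R* = 0.721, so R* = 980.
Substitute into dR/dt = 0: 0.356(1 - 980/3540) = 0.0158C*.
The bracket is 0.723, giving C* = 0.257/0.0158 = 16.3.

R* ≈ 980, C* ≈ 16.3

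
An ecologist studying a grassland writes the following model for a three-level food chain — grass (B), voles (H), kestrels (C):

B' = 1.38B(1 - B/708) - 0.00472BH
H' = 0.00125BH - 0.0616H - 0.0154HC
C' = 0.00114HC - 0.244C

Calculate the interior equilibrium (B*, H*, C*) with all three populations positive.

From dC/dt = 0: 0.00114H* = 0.244, so H* = 214.
From dB/dt = 0: 1.38(1 - B*/708) = 0.00472·214, giving B* = 708·(1 - 0.732) = 190.
From dH/dt = 0: 0.00125·190 - 0.0616 = 0.0154C*, so C* = 0.176/0.0154 = 11.4.

B* ≈ 190, H* ≈ 214, C* ≈ 11.4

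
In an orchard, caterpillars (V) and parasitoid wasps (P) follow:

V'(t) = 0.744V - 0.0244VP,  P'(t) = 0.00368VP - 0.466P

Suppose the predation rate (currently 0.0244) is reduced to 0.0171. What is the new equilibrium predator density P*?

At the interior fixed point, setting dV/dt = 0 with V > 0 fixes P* = (prey growth rate)/(VP coefficient) — independent of the other coefficients.
With the change, P* = 0.744/0.0171 = 43.5; it rises from 30.5.

P* ≈ 43.5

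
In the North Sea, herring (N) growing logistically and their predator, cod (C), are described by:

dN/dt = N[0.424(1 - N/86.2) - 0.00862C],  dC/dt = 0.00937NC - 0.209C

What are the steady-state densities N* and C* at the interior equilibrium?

N* ≈ 22.3, C* ≈ 36.5

From dC/dt = 0 with C > 0: 0.00937N* = 0.209, so N* = 22.3.
Substitute into dN/dt = 0: 0.424(1 - 22.3/86.2) = 0.00862C*.
The bracket is 0.741, giving C* = 0.314/0.00862 = 36.5.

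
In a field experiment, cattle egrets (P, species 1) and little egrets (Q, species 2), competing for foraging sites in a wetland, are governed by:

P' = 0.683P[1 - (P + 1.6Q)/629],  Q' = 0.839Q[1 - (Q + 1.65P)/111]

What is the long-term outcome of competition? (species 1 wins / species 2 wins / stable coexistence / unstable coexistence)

Compare the nullcline intercepts: K1/α12 = 629/1.6 = 393 > K2 = 111; K2/α21 = 111/1.65 = 67.3 < K1 = 629.
Since the inequalities point opposite ways, species 1 can invade but species 2 cannot.

species 1 excludes species 2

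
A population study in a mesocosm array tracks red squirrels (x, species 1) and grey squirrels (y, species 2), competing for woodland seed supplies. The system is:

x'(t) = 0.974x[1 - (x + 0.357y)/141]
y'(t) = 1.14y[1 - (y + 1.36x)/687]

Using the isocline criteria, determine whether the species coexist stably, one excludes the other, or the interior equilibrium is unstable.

Compare the nullcline intercepts: K1/α12 = 141/0.357 = 395 < K2 = 687; K2/α21 = 687/1.36 = 505 > K1 = 141.
Since the inequalities point opposite ways, species 2 can invade but species 1 cannot.

species 2 excludes species 1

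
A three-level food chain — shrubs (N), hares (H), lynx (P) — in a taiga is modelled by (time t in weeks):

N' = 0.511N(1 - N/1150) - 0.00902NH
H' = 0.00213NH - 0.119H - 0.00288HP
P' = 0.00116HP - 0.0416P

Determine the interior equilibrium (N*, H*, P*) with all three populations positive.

From dP/dt = 0: 0.00116H* = 0.0416, so H* = 35.9.
From dN/dt = 0: 0.511(1 - N*/1150) = 0.00902·35.9, giving N* = 1150·(1 - 0.633) = 422.
From dH/dt = 0: 0.00213·422 - 0.119 = 0.00288P*, so P* = 0.78/0.00288 = 271.

N* ≈ 422, H* ≈ 35.9, P* ≈ 271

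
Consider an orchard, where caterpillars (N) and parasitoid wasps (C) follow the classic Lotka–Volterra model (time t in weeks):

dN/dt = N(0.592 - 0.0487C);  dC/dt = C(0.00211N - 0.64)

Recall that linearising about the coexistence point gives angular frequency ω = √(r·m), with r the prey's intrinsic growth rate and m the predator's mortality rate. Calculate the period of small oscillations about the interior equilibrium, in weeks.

T ≈ 10.2 weeks

Here r = 0.592 and m = 0.64, so r·m = 0.379.
ω = √0.379 = 0.616 per week, hence T = 2π/ω ≈ 10.2 weeks.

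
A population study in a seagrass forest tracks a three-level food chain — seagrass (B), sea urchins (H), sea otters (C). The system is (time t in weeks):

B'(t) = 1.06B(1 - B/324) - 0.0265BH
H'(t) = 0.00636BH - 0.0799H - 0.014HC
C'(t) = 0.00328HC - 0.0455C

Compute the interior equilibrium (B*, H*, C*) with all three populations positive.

B* ≈ 212, H* ≈ 13.9, C* ≈ 90.4

From dC/dt = 0: 0.00328H* = 0.0455, so H* = 13.9.
From dB/dt = 0: 1.06(1 - B*/324) = 0.0265·13.9, giving B* = 324·(1 - 0.347) = 212.
From dH/dt = 0: 0.00636·212 - 0.0799 = 0.014C*, so C* = 1.27/0.014 = 90.4.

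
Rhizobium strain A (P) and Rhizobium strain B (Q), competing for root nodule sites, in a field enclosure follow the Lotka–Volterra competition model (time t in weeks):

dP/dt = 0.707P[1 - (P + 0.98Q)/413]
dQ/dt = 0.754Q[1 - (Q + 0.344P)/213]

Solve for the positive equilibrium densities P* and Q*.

Setting both brackets to zero gives the nullclines P + 0.98Q = 413 and 0.344P + Q = 213.
Substituting Q = 213 - 0.344P into the first: P(1 - 0.98·0.344) = 413 - 0.98·213.
So P* = 204/0.663 = 308, and then Q* = 213 - 0.344·308 = 107.

P* ≈ 308, Q* ≈ 107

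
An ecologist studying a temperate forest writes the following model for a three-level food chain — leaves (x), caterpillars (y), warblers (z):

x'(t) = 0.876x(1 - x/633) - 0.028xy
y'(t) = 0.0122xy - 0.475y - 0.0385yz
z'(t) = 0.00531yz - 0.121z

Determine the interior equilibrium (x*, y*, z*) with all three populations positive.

From dz/dt = 0: 0.00531y* = 0.121, so y* = 22.8.
From dx/dt = 0: 0.876(1 - x*/633) = 0.028·22.8, giving x* = 633·(1 - 0.728) = 172.
From dy/dt = 0: 0.0122·172 - 0.475 = 0.0385z*, so z* = 1.62/0.0385 = 42.2.

x* ≈ 172, y* ≈ 22.8, z* ≈ 42.2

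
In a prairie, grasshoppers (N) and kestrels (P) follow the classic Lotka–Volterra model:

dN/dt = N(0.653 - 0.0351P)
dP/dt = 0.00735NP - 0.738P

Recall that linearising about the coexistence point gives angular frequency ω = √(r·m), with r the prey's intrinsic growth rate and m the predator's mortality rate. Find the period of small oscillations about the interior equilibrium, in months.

T ≈ 9.05 months

Here r = 0.653 and m = 0.738, so r·m = 0.482.
ω = √0.482 = 0.694 per month, hence T = 2π/ω ≈ 9.05 months.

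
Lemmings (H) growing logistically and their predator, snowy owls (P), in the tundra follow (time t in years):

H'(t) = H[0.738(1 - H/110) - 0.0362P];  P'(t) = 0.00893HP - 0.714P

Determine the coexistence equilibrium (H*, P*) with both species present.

From dP/dt = 0 with P > 0: 0.00893H* = 0.714, so H* = 80.
Substitute into dH/dt = 0: 0.738(1 - 80/110) = 0.0362P*.
The bracket is 0.273, giving P* = 0.202/0.0362 = 5.57.

H* ≈ 80, P* ≈ 5.57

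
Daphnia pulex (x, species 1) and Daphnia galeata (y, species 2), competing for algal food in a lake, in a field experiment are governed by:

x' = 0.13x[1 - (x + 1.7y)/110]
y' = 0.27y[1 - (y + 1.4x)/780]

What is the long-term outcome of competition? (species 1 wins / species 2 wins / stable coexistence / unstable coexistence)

species 2 excludes species 1

Compare the nullcline intercepts: K1/α12 = 110/1.7 = 64.7 < K2 = 780; K2/α21 = 780/1.4 = 557 > K1 = 110.
Since the inequalities point opposite ways, species 2 can invade but species 1 cannot.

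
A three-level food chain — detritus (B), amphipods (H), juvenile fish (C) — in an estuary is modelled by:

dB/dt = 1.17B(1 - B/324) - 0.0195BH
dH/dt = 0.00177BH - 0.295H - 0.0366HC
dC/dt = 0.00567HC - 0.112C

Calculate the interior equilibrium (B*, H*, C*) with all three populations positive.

From dC/dt = 0: 0.00567H* = 0.112, so H* = 19.8.
From dB/dt = 0: 1.17(1 - B*/324) = 0.0195·19.8, giving B* = 324·(1 - 0.329) = 217.
From dH/dt = 0: 0.00177·217 - 0.295 = 0.0366C*, so C* = 0.0897/0.0366 = 2.45.

B* ≈ 217, H* ≈ 19.8, C* ≈ 2.45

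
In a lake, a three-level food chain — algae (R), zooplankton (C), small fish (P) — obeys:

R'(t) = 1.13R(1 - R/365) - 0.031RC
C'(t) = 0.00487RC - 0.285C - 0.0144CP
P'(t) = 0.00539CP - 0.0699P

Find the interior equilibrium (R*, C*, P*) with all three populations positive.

From dP/dt = 0: 0.00539C* = 0.0699, so C* = 13.
From dR/dt = 0: 1.13(1 - R*/365) = 0.031·13, giving R* = 365·(1 - 0.356) = 235.
From dC/dt = 0: 0.00487·235 - 0.285 = 0.0144P*, so P* = 0.86/0.0144 = 59.7.

R* ≈ 235, C* ≈ 13, P* ≈ 59.7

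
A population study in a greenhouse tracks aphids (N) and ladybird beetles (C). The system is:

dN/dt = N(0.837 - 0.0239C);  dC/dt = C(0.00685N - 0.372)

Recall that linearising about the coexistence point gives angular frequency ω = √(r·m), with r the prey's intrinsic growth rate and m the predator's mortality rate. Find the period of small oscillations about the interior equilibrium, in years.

T ≈ 11.3 years

Here r = 0.837 and m = 0.372, so r·m = 0.311.
ω = √0.311 = 0.558 per year, hence T = 2π/ω ≈ 11.3 years.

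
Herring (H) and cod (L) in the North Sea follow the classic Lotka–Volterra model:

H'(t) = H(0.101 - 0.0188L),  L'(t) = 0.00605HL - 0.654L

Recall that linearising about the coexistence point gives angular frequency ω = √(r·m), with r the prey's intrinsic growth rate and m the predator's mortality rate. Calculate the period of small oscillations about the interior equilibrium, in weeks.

T ≈ 24.4 weeks

Here r = 0.101 and m = 0.654, so r·m = 0.0661.
ω = √0.0661 = 0.257 per week, hence T = 2π/ω ≈ 24.4 weeks.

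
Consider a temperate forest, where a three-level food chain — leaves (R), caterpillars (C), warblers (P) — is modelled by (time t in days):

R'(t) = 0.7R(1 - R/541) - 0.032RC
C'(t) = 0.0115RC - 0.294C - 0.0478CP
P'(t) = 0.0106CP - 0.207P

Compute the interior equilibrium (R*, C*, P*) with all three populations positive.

R* ≈ 58, C* ≈ 19.5, P* ≈ 7.81

From dP/dt = 0: 0.0106C* = 0.207, so C* = 19.5.
From dR/dt = 0: 0.7(1 - R*/541) = 0.032·19.5, giving R* = 541·(1 - 0.893) = 58.
From dC/dt = 0: 0.0115·58 - 0.294 = 0.0478P*, so P* = 0.373/0.0478 = 7.81.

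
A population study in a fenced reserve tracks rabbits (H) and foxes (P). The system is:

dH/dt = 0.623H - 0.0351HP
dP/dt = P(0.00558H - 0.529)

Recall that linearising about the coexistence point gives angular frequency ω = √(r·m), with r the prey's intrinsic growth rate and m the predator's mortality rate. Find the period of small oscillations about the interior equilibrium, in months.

T ≈ 10.9 months

Here r = 0.623 and m = 0.529, so r·m = 0.33.
ω = √0.33 = 0.574 per month, hence T = 2π/ω ≈ 10.9 months.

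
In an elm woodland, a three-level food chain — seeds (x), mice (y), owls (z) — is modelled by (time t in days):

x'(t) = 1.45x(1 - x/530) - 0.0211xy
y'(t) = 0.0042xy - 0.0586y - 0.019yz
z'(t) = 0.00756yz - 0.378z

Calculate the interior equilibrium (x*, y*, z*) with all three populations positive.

From dz/dt = 0: 0.00756y* = 0.378, so y* = 50.
From dx/dt = 0: 1.45(1 - x*/530) = 0.0211·50, giving x* = 530·(1 - 0.728) = 144.
From dy/dt = 0: 0.0042·144 - 0.0586 = 0.019z*, so z* = 0.548/0.019 = 28.8.

x* ≈ 144, y* ≈ 50, z* ≈ 28.8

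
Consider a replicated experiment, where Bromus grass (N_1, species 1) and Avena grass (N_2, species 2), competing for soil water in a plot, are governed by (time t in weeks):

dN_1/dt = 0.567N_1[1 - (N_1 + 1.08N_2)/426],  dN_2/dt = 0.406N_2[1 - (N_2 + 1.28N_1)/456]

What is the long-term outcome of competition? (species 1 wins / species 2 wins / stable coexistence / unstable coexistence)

unstable coexistence (outcome depends on initial conditions)

Compare the nullcline intercepts: K1/α12 = 426/1.08 = 394 < K2 = 456; K2/α21 = 456/1.28 = 356 < K1 = 426.
Since both are reversed, neither can invade when rare; the interior point is a saddle.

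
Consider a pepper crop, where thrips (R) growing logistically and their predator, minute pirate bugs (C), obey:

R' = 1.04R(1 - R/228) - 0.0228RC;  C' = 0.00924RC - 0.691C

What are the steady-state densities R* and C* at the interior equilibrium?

R* ≈ 74.8, C* ≈ 30.7

From dC/dt = 0 with C > 0: 0.00924R* = 0.691, so R* = 74.8.
Substitute into dR/dt = 0: 1.04(1 - 74.8/228) = 0.0228C*.
The bracket is 0.672, giving C* = 0.699/0.0228 = 30.7.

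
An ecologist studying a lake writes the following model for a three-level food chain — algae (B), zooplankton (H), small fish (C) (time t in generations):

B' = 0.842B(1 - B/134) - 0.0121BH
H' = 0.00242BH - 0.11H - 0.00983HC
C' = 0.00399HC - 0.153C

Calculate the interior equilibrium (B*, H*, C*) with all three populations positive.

B* ≈ 60.2, H* ≈ 38.3, C* ≈ 3.62

From dC/dt = 0: 0.00399H* = 0.153, so H* = 38.3.
From dB/dt = 0: 0.842(1 - B*/134) = 0.0121·38.3, giving B* = 134·(1 - 0.551) = 60.2.
From dH/dt = 0: 0.00242·60.2 - 0.11 = 0.00983C*, so C* = 0.0356/0.00983 = 3.62.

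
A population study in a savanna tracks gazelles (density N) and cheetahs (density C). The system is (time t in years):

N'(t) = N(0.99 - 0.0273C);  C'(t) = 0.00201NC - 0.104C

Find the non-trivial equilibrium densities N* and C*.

Set dC/dt = 0 with C > 0: 0.00201N - 0.104 = 0, so N* = 0.104/0.00201 = 51.7.
Set dN/dt = 0 with N > 0: 0.99 - 0.0273C = 0, so C* = 0.99/0.0273 = 36.3.

N* ≈ 51.7, C* ≈ 36.3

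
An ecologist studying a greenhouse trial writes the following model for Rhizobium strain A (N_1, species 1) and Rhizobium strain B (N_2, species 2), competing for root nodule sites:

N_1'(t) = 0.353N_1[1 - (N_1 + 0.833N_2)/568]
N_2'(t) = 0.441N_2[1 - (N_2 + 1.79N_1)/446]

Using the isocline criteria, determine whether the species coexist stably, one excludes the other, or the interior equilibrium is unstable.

Compare the nullcline intercepts: K1/α12 = 568/0.833 = 682 > K2 = 446; K2/α21 = 446/1.79 = 249 < K1 = 568.
Since the inequalities point opposite ways, species 1 can invade but species 2 cannot.

species 1 excludes species 2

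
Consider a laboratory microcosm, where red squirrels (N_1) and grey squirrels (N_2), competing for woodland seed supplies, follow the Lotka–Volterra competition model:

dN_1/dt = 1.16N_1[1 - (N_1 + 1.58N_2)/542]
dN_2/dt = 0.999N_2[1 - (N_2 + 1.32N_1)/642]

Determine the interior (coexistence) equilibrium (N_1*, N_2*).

N_1* ≈ 435, N_2* ≈ 67.6

Setting both brackets to zero gives the nullclines N_1 + 1.58N_2 = 542 and 1.32N_1 + N_2 = 642.
Substituting N_2 = 642 - 1.32N_1 into the first: N_1(1 - 1.58·1.32) = 542 - 1.58·642.
So N_1* = -472/-1.09 = 435, and then N_2* = 642 - 1.32·435 = 67.6.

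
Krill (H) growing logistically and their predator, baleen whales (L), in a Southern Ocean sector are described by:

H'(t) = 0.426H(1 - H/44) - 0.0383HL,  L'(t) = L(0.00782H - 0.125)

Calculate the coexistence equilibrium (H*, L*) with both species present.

H* ≈ 16, L* ≈ 7.08

From dL/dt = 0 with L > 0: 0.00782H* = 0.125, so H* = 16.
Substitute into dH/dt = 0: 0.426(1 - 16/44) = 0.0383L*.
The bracket is 0.637, giving L* = 0.271/0.0383 = 7.08.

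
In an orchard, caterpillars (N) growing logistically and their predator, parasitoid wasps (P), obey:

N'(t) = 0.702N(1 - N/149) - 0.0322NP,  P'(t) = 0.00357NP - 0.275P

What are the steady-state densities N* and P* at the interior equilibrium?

From dP/dt = 0 with P > 0: 0.00357N* = 0.275, so N* = 77.
Substitute into dN/dt = 0: 0.702(1 - 77/149) = 0.0322P*.
The bracket is 0.483, giving P* = 0.339/0.0322 = 10.5.

N* ≈ 77, P* ≈ 10.5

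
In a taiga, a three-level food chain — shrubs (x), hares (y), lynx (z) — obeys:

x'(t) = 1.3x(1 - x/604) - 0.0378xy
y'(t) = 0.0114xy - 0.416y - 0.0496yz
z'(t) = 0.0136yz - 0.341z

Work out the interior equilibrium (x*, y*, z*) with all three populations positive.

From dz/dt = 0: 0.0136y* = 0.341, so y* = 25.1.
From dx/dt = 0: 1.3(1 - x*/604) = 0.0378·25.1, giving x* = 604·(1 - 0.729) = 164.
From dy/dt = 0: 0.0114·164 - 0.416 = 0.0496z*, so z* = 1.45/0.0496 = 29.2.

x* ≈ 164, y* ≈ 25.1, z* ≈ 29.2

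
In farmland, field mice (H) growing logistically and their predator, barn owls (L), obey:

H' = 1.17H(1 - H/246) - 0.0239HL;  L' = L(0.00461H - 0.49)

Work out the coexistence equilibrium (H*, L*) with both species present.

H* ≈ 106, L* ≈ 27.8

From dL/dt = 0 with L > 0: 0.00461H* = 0.49, so H* = 106.
Substitute into dH/dt = 0: 1.17(1 - 106/246) = 0.0239L*.
The bracket is 0.568, giving L* = 0.664/0.0239 = 27.8.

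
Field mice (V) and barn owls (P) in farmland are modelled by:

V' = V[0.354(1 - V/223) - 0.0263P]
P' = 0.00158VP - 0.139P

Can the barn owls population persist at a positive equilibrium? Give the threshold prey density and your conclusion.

Threshold V = 88; K > 88, so yes, the predator persists.

The predator equation gives dP/dt > 0 only when V > 0.139/0.00158 = 88.
Without the predator, V → K = 223. Since 223 > 88, the predator can invade and persist.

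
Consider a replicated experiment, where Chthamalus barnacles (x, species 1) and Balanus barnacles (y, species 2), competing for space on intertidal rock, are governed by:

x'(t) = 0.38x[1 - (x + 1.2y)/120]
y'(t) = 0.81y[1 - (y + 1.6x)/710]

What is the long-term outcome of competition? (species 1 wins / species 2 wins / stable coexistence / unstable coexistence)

species 2 excludes species 1

Compare the nullcline intercepts: K1/α12 = 120/1.2 = 100 < K2 = 710; K2/α21 = 710/1.6 = 444 > K1 = 120.
Since the inequalities point opposite ways, species 2 can invade but species 1 cannot.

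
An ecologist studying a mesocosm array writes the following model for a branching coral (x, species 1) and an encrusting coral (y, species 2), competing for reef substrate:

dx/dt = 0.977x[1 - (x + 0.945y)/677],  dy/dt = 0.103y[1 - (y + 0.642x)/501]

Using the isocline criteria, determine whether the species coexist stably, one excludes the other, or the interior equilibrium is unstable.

stable coexistence

Compare the nullcline intercepts: K1/α12 = 677/0.945 = 716 > K2 = 501; K2/α21 = 501/0.642 = 780 > K1 = 677.
Since both inequalities hold, each species can invade when rare, so the interior equilibrium is stable.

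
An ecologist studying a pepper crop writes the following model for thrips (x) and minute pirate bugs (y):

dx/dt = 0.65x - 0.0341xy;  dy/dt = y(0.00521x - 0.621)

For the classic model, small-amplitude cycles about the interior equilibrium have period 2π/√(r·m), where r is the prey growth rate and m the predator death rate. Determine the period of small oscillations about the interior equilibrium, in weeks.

T ≈ 9.89 weeks

Here r = 0.65 and m = 0.621, so r·m = 0.404.
ω = √0.404 = 0.635 per week, hence T = 2π/ω ≈ 9.89 weeks.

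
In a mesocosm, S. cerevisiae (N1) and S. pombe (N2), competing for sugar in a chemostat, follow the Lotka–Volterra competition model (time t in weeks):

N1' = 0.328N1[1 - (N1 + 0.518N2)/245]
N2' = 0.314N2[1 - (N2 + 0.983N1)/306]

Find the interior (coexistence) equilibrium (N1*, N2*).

N1* ≈ 176, N2* ≈ 133

Setting both brackets to zero gives the nullclines N1 + 0.518N2 = 245 and 0.983N1 + N2 = 306.
Substituting N2 = 306 - 0.983N1 into the first: N1(1 - 0.518·0.983) = 245 - 0.518·306.
So N1* = 86.5/0.491 = 176, and then N2* = 306 - 0.983·176 = 133.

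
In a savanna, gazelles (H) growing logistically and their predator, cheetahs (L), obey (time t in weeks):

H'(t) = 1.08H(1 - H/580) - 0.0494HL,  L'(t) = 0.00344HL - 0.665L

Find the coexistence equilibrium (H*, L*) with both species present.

From dL/dt = 0 with L > 0: 0.00344H* = 0.665, so H* = 193.
Substitute into dH/dt = 0: 1.08(1 - 193/580) = 0.0494L*.
The bracket is 0.667, giving L* = 0.72/0.0494 = 14.6.

H* ≈ 193, L* ≈ 14.6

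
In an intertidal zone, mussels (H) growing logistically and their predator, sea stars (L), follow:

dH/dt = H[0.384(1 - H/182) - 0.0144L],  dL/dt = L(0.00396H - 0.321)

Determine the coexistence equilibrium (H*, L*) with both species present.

H* ≈ 81.1, L* ≈ 14.8

From dL/dt = 0 with L > 0: 0.00396H* = 0.321, so H* = 81.1.
Substitute into dH/dt = 0: 0.384(1 - 81.1/182) = 0.0144L*.
The bracket is 0.555, giving L* = 0.213/0.0144 = 14.8.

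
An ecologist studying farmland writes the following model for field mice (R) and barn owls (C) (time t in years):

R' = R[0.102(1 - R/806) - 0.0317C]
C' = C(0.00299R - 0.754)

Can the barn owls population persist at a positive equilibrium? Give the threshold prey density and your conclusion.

The predator equation gives dC/dt > 0 only when R > 0.754/0.00299 = 252.
Without the predator, R → K = 806. Since 806 > 252, the predator can invade and persist.

Threshold R = 252; K > 252, so yes, the predator persists.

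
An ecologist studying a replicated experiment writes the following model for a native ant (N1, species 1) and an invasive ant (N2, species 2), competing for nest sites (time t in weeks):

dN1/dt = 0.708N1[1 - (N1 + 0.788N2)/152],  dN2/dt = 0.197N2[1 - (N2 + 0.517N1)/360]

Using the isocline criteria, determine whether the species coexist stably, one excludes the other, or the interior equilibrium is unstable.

Compare the nullcline intercepts: K1/α12 = 152/0.788 = 193 < K2 = 360; K2/α21 = 360/0.517 = 696 > K1 = 152.
Since the inequalities point opposite ways, species 2 can invade but species 1 cannot.

species 2 excludes species 1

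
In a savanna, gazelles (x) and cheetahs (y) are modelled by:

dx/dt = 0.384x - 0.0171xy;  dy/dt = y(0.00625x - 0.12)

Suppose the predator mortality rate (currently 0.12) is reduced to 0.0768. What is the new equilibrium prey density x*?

x* ≈ 12.3

At the interior fixed point, setting dy/dt = 0 with y > 0 fixes x* = (predator death rate)/(xy coefficient) — independent of the other coefficients.
With the change, x* = 0.0768/0.00625 = 12.3; it falls from 19.2.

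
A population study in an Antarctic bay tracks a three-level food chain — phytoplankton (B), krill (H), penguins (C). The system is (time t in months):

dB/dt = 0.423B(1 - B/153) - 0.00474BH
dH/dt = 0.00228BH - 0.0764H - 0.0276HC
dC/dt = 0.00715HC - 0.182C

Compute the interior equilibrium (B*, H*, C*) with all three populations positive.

B* ≈ 109, H* ≈ 25.5, C* ≈ 6.27

From dC/dt = 0: 0.00715H* = 0.182, so H* = 25.5.
From dB/dt = 0: 0.423(1 - B*/153) = 0.00474·25.5, giving B* = 153·(1 - 0.285) = 109.
From dH/dt = 0: 0.00228·109 - 0.0764 = 0.0276C*, so C* = 0.173/0.0276 = 6.27.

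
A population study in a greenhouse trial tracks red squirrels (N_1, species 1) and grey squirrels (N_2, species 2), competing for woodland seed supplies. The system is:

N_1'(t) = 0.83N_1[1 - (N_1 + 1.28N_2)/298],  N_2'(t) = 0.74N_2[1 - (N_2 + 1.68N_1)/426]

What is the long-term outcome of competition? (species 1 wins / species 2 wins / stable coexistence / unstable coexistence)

unstable coexistence (outcome depends on initial conditions)

Compare the nullcline intercepts: K1/α12 = 298/1.28 = 233 < K2 = 426; K2/α21 = 426/1.68 = 254 < K1 = 298.
Since both are reversed, neither can invade when rare; the interior point is a saddle.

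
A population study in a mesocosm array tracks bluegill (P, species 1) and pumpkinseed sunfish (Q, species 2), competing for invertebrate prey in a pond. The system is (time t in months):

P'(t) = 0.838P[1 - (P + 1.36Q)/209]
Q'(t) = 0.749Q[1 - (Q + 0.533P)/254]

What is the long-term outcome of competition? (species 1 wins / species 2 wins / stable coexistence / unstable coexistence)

Compare the nullcline intercepts: K1/α12 = 209/1.36 = 154 < K2 = 254; K2/α21 = 254/0.533 = 477 > K1 = 209.
Since the inequalities point opposite ways, species 2 can invade but species 1 cannot.

species 2 excludes species 1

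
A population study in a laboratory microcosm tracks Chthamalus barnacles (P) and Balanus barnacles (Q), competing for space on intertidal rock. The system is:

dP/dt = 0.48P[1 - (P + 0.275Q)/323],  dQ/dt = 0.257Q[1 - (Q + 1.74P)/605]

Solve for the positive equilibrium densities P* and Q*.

P* ≈ 300, Q* ≈ 82.4

Setting both brackets to zero gives the nullclines P + 0.275Q = 323 and 1.74P + Q = 605.
Substituting Q = 605 - 1.74P into the first: P(1 - 0.275·1.74) = 323 - 0.275·605.
So P* = 157/0.521 = 300, and then Q* = 605 - 1.74·300 = 82.4.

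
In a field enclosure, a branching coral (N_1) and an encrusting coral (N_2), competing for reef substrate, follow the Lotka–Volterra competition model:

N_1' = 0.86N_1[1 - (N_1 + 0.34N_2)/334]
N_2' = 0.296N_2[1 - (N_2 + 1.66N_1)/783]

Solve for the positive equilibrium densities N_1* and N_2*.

Setting both brackets to zero gives the nullclines N_1 + 0.34N_2 = 334 and 1.66N_1 + N_2 = 783.
Substituting N_2 = 783 - 1.66N_1 into the first: N_1(1 - 0.34·1.66) = 334 - 0.34·783.
So N_1* = 67.8/0.436 = 156, and then N_2* = 783 - 1.66·156 = 525.

N_1* ≈ 156, N_2* ≈ 525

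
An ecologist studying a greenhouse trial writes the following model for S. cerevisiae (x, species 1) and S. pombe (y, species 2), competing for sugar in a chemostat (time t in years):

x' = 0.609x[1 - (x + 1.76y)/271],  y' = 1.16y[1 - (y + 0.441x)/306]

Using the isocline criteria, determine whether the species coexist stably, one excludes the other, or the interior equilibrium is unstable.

Compare the nullcline intercepts: K1/α12 = 271/1.76 = 154 < K2 = 306; K2/α21 = 306/0.441 = 694 > K1 = 271.
Since the inequalities point opposite ways, species 2 can invade but species 1 cannot.

species 2 excludes species 1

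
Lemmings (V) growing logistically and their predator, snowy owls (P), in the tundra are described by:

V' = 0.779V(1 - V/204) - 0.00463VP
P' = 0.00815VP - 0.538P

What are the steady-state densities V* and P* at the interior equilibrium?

V* ≈ 66, P* ≈ 114

From dP/dt = 0 with P > 0: 0.00815V* = 0.538, so V* = 66.
Substitute into dV/dt = 0: 0.779(1 - 66/204) = 0.00463P*.
The bracket is 0.676, giving P* = 0.527/0.00463 = 114.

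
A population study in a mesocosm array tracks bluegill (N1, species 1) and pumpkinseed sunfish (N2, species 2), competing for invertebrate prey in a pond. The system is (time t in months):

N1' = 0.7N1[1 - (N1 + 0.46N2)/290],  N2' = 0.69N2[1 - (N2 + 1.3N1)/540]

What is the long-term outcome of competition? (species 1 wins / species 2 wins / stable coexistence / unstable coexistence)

Compare the nullcline intercepts: K1/α12 = 290/0.46 = 630 > K2 = 540; K2/α21 = 540/1.3 = 415 > K1 = 290.
Since both inequalities hold, each species can invade when rare, so the interior equilibrium is stable.

stable coexistence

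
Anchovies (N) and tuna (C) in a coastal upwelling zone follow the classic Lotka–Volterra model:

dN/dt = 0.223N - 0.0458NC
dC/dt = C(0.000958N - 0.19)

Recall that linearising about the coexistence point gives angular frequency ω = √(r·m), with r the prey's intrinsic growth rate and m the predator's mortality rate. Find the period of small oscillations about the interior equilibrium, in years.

T ≈ 30.5 years

Here r = 0.223 and m = 0.19, so r·m = 0.0424.
ω = √0.0424 = 0.206 per year, hence T = 2π/ω ≈ 30.5 years.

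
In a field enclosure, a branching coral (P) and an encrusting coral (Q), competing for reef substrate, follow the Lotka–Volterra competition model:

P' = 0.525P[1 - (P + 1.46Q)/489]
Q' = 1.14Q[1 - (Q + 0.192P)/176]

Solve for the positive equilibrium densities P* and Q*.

Setting both brackets to zero gives the nullclines P + 1.46Q = 489 and 0.192P + Q = 176.
Substituting Q = 176 - 0.192P into the first: P(1 - 1.46·0.192) = 489 - 1.46·176.
So P* = 232/0.72 = 322, and then Q* = 176 - 0.192·322 = 114.

P* ≈ 322, Q* ≈ 114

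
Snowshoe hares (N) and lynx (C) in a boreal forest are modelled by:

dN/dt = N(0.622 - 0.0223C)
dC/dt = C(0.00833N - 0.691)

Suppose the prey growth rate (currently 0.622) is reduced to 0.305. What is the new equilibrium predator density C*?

C* ≈ 13.7

At the interior fixed point, setting dN/dt = 0 with N > 0 fixes C* = (prey growth rate)/(NC coefficient) — independent of the other coefficients.
With the change, C* = 0.305/0.0223 = 13.7; it falls from 27.9.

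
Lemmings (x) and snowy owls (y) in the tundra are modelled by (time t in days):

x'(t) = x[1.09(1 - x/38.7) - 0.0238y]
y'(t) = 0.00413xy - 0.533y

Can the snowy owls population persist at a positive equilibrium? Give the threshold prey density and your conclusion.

The predator equation gives dy/dt > 0 only when x > 0.533/0.00413 = 129.
Without the predator, x → K = 38.7. Since 38.7 < 129, the predator cannot invade.

Threshold x = 129; K < 129, so no, the predator goes extinct.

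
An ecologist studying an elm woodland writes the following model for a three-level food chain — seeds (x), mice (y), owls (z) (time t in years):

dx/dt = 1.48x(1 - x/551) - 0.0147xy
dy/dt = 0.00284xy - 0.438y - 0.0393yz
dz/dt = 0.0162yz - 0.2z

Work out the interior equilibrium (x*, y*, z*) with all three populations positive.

From dz/dt = 0: 0.0162y* = 0.2, so y* = 12.3.
From dx/dt = 0: 1.48(1 - x*/551) = 0.0147·12.3, giving x* = 551·(1 - 0.123) = 483.
From dy/dt = 0: 0.00284·483 - 0.438 = 0.0393z*, so z* = 0.935/0.0393 = 23.8.

x* ≈ 483, y* ≈ 12.3, z* ≈ 23.8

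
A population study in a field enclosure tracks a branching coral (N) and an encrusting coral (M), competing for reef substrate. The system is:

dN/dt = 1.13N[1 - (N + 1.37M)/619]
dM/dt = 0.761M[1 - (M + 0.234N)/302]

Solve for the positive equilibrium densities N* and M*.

N* ≈ 302, M* ≈ 231

Setting both brackets to zero gives the nullclines N + 1.37M = 619 and 0.234N + M = 302.
Substituting M = 302 - 0.234N into the first: N(1 - 1.37·0.234) = 619 - 1.37·302.
So N* = 205/0.679 = 302, and then M* = 302 - 0.234·302 = 231.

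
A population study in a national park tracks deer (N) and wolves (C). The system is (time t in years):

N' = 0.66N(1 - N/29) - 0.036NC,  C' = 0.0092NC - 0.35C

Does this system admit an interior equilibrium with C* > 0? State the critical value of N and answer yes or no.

Threshold N = 38; K < 38, so no, the predator goes extinct.

The predator equation gives dC/dt > 0 only when N > 0.35/0.0092 = 38.
Without the predator, N → K = 29. Since 29 < 38, the predator cannot invade.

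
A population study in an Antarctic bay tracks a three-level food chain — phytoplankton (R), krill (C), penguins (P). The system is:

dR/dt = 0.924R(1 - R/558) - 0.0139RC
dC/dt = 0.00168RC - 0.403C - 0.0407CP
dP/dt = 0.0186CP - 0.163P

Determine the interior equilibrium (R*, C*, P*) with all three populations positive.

From dP/dt = 0: 0.0186C* = 0.163, so C* = 8.76.
From dR/dt = 0: 0.924(1 - R*/558) = 0.0139·8.76, giving R* = 558·(1 - 0.132) = 484.
From dC/dt = 0: 0.00168·484 - 0.403 = 0.0407P*, so P* = 0.411/0.0407 = 10.1.

R* ≈ 484, C* ≈ 8.76, P* ≈ 10.1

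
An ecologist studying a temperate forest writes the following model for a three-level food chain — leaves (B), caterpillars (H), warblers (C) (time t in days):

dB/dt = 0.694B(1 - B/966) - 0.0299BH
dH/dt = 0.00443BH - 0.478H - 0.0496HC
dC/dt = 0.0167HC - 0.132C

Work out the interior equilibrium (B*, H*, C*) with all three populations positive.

B* ≈ 637, H* ≈ 7.9, C* ≈ 47.3

From dC/dt = 0: 0.0167H* = 0.132, so H* = 7.9.
From dB/dt = 0: 0.694(1 - B*/966) = 0.0299·7.9, giving B* = 966·(1 - 0.341) = 637.
From dH/dt = 0: 0.00443·637 - 0.478 = 0.0496C*, so C* = 2.34/0.0496 = 47.3.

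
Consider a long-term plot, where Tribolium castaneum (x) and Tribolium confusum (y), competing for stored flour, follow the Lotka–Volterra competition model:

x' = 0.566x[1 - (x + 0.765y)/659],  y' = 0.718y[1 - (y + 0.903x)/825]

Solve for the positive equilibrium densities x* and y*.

x* ≈ 90.2, y* ≈ 744

Setting both brackets to zero gives the nullclines x + 0.765y = 659 and 0.903x + y = 825.
Substituting y = 825 - 0.903x into the first: x(1 - 0.765·0.903) = 659 - 0.765·825.
So x* = 27.9/0.309 = 90.2, and then y* = 825 - 0.903·90.2 = 744.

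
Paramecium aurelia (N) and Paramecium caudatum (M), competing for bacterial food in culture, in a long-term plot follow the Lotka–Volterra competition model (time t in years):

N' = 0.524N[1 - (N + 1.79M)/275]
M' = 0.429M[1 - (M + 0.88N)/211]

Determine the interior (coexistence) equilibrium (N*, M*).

N* ≈ 179, M* ≈ 53.9

Setting both brackets to zero gives the nullclines N + 1.79M = 275 and 0.88N + M = 211.
Substituting M = 211 - 0.88N into the first: N(1 - 1.79·0.88) = 275 - 1.79·211.
So N* = -103/-0.575 = 179, and then M* = 211 - 0.88·179 = 53.9.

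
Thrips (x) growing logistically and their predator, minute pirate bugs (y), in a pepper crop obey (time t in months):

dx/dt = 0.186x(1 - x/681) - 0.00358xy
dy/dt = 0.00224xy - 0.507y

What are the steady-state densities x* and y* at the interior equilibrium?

x* ≈ 226, y* ≈ 34.7

From dy/dt = 0 with y > 0: 0.00224x* = 0.507, so x* = 226.
Substitute into dx/dt = 0: 0.186(1 - 226/681) = 0.00358y*.
The bracket is 0.668, giving y* = 0.124/0.00358 = 34.7.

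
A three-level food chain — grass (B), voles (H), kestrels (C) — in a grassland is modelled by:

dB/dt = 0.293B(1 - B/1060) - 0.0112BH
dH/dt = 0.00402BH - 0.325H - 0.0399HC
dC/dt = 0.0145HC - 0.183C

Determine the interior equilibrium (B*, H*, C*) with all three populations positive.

From dC/dt = 0: 0.0145H* = 0.183, so H* = 12.6.
From dB/dt = 0: 0.293(1 - B*/1060) = 0.0112·12.6, giving B* = 1060·(1 - 0.482) = 549.
From dH/dt = 0: 0.00402·549 - 0.325 = 0.0399C*, so C* = 1.88/0.0399 = 47.1.

B* ≈ 549, H* ≈ 12.6, C* ≈ 47.1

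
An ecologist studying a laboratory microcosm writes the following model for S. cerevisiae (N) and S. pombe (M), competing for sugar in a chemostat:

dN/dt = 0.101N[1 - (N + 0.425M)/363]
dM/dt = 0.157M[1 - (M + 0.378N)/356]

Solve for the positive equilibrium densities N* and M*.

Setting both brackets to zero gives the nullclines N + 0.425M = 363 and 0.378N + M = 356.
Substituting M = 356 - 0.378N into the first: N(1 - 0.425·0.378) = 363 - 0.425·356.
So N* = 212/0.839 = 252, and then M* = 356 - 0.378·252 = 261.

N* ≈ 252, M* ≈ 261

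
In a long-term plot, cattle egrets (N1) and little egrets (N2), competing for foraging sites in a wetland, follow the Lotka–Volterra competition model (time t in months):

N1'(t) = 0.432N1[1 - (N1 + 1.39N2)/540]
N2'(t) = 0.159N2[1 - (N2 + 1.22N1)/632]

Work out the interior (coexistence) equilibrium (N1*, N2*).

Setting both brackets to zero gives the nullclines N1 + 1.39N2 = 540 and 1.22N1 + N2 = 632.
Substituting N2 = 632 - 1.22N1 into the first: N1(1 - 1.39·1.22) = 540 - 1.39·632.
So N1* = -338/-0.696 = 486, and then N2* = 632 - 1.22·486 = 38.5.

N1* ≈ 486, N2* ≈ 38.5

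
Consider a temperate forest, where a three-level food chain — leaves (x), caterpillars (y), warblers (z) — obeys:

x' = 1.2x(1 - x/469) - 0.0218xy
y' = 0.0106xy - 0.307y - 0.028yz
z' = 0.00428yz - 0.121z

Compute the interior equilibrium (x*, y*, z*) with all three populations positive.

x* ≈ 228, y* ≈ 28.3, z* ≈ 75.4

From dz/dt = 0: 0.00428y* = 0.121, so y* = 28.3.
From dx/dt = 0: 1.2(1 - x*/469) = 0.0218·28.3, giving x* = 469·(1 - 0.514) = 228.
From dy/dt = 0: 0.0106·228 - 0.307 = 0.028z*, so z* = 2.11/0.028 = 75.4.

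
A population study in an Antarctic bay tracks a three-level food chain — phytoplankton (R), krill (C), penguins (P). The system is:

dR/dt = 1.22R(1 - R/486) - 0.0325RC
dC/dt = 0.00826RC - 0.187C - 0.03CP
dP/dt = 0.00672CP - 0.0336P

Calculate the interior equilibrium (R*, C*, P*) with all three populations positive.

R* ≈ 421, C* ≈ 5, P* ≈ 110

From dP/dt = 0: 0.00672C* = 0.0336, so C* = 5.
From dR/dt = 0: 1.22(1 - R*/486) = 0.0325·5, giving R* = 486·(1 - 0.133) = 421.
From dC/dt = 0: 0.00826·421 - 0.187 = 0.03P*, so P* = 3.29/0.03 = 110.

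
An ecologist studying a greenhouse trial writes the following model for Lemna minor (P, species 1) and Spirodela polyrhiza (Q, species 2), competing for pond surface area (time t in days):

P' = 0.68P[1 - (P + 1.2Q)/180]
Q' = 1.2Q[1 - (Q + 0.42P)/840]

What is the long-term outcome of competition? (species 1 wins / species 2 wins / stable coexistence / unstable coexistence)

species 2 excludes species 1

Compare the nullcline intercepts: K1/α12 = 180/1.2 = 150 < K2 = 840; K2/α21 = 840/0.42 = 2000 > K1 = 180.
Since the inequalities point opposite ways, species 2 can invade but species 1 cannot.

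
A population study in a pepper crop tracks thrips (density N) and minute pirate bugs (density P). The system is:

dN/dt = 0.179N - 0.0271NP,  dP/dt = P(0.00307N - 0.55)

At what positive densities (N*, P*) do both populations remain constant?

N* ≈ 179, P* ≈ 6.61

Set dP/dt = 0 with P > 0: 0.00307N - 0.55 = 0, so N* = 0.55/0.00307 = 179.
Set dN/dt = 0 with N > 0: 0.179 - 0.0271P = 0, so P* = 0.179/0.0271 = 6.61.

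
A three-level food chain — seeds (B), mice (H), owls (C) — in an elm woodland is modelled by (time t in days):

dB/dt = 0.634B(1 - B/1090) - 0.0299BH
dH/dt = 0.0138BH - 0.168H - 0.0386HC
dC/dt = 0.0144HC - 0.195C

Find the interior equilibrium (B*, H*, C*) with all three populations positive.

From dC/dt = 0: 0.0144H* = 0.195, so H* = 13.5.
From dB/dt = 0: 0.634(1 - B*/1090) = 0.0299·13.5, giving B* = 1090·(1 - 0.639) = 394.
From dH/dt = 0: 0.0138·394 - 0.168 = 0.0386C*, so C* = 5.27/0.0386 = 136.

B* ≈ 394, H* ≈ 13.5, C* ≈ 136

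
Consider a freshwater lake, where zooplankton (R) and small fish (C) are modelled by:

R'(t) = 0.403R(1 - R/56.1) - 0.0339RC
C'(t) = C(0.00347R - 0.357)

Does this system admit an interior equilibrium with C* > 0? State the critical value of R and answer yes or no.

Threshold R = 103; K < 103, so no, the predator goes extinct.

The predator equation gives dC/dt > 0 only when R > 0.357/0.00347 = 103.
Without the predator, R → K = 56.1. Since 56.1 < 103, the predator cannot invade.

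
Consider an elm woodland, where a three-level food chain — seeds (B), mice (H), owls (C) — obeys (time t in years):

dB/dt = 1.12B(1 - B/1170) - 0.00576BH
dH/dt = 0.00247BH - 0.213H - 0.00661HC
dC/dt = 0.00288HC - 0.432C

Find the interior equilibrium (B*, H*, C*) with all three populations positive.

From dC/dt = 0: 0.00288H* = 0.432, so H* = 150.
From dB/dt = 0: 1.12(1 - B*/1170) = 0.00576·150, giving B* = 1170·(1 - 0.771) = 267.
From dH/dt = 0: 0.00247·267 - 0.213 = 0.00661C*, so C* = 0.448/0.00661 = 67.7.

B* ≈ 267, H* ≈ 150, C* ≈ 67.7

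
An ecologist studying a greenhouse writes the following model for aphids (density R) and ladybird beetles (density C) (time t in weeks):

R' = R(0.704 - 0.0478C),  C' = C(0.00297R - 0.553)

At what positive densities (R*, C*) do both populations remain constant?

R* ≈ 186, C* ≈ 14.7

Set dC/dt = 0 with C > 0: 0.00297R - 0.553 = 0, so R* = 0.553/0.00297 = 186.
Set dR/dt = 0 with R > 0: 0.704 - 0.0478C = 0, so C* = 0.704/0.0478 = 14.7.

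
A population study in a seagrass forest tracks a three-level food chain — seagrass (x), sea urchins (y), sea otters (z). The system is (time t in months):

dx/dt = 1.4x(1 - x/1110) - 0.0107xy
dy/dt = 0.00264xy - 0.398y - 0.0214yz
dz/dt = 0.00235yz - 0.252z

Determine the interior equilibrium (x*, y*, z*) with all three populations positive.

From dz/dt = 0: 0.00235y* = 0.252, so y* = 107.
From dx/dt = 0: 1.4(1 - x*/1110) = 0.0107·107, giving x* = 1110·(1 - 0.82) = 200.
From dy/dt = 0: 0.00264·200 - 0.398 = 0.0214z*, so z* = 0.131/0.0214 = 6.11.

x* ≈ 200, y* ≈ 107, z* ≈ 6.11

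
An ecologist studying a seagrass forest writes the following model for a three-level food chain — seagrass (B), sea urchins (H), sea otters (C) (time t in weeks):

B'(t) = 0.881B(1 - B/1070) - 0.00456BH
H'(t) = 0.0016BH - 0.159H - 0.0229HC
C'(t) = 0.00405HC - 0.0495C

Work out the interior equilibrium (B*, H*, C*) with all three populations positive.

B* ≈ 1000, H* ≈ 12.2, C* ≈ 63.1

From dC/dt = 0: 0.00405H* = 0.0495, so H* = 12.2.
From dB/dt = 0: 0.881(1 - B*/1070) = 0.00456·12.2, giving B* = 1070·(1 - 0.0633) = 1000.
From dH/dt = 0: 0.0016·1000 - 0.159 = 0.0229C*, so C* = 1.44/0.0229 = 63.1.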